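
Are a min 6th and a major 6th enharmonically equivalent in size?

No

A minor sixth spans 8 semitones; a major sixth spans 9 semitones. They differ by 1.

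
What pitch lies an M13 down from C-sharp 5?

The thirteenth's letter: C down six letter names plus an octave → E.
Moving 21 semitones down from C#5 (the size of a major thirteenth) reaches E3.

E 3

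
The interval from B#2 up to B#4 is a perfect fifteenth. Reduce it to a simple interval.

Take out an octave (7 from the number): 15 − 7 = 8.
Quality carries through unchanged, so the simple form is a perfect octave.

P8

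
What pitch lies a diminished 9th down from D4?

Counting two letter names plus an octave down from D lands on C.
Moving 12 semitones down from D4 (the size of a diminished ninth) reaches C##3.

C##3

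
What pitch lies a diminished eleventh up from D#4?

The eleventh's letter: D up four letter names plus an octave → G.
Moving 16 semitones up from D#4 (the size of a diminished eleventh) reaches G5.

G5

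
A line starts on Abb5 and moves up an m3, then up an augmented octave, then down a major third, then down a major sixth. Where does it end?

Up a minor third from Abb5: Cbb6 (3 semitones up).
Up an augmented octave from Cbb6: Cb7 (13 semitones up).
A major third down from Cb7 is Abb6.
A major sixth down from Abb6 is Cbb6.

Cbb6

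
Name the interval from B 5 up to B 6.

B to B is the same letter name, plus an octave — that makes it an octave of some quality.
Counting semitones, B5→B6 is 12, which is the perfect octave.

perfect octave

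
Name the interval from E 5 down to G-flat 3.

Descending from E5 to Gb3 is the same interval as ascending Gb3 to E5.
G to E spans six letter names (G-A-B-C-D-E), plus an octave, so the interval is some kind of thirteenth.
The major thirteenth is 21 semitones; here we have 22, one semitone wider: augmented.
(Equivalently, a compound augmented sixth: an augmented sixth plus an octave.)

A13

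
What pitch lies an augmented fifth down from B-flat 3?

Counting five letter names down from B lands on E.
Moving 8 semitones down from Bb3 (the size of an augmented fifth) reaches Ebb3.

E-double-flat 3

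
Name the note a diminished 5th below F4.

Five letter names down from F: B.
Moving 6 semitones down from F4 (the size of a diminished fifth) reaches B3.

B3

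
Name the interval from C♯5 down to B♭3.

Descending from C#5 to Bb3 is the same interval as ascending Bb3 to C#5.
B to C spans two letter names (B-C), plus an octave — that makes it a ninth of some quality.
Bb3 to C#5 spans 15 semitones — one semitone wider than the major ninth (14) — giving an augmented ninth.
(Equivalently, a compound augmented second: an augmented second plus an octave.)

A9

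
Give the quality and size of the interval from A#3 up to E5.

diminished twelfth

A to E spans five letter names (A-B-C-D-E), plus an octave: a twelfth.
A#3 to E5 spans 18 semitones — one semitone narrower than the perfect twelfth (19) — giving a diminished twelfth.
(Equivalently, a compound diminished fifth: a diminished fifth plus an octave.)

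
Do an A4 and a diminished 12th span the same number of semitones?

An augmented fourth spans 6 semitones; a diminished twelfth spans 18 semitones. They differ by 12.

No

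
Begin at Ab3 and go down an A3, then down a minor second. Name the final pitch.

Ebb3

Ab3 down an augmented third → Fbb3 (5 semitones).
A minor second down from Fbb3 is Ebb3.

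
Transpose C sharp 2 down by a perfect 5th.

F sharp 1

Counting five letter names down from C lands on F.
A perfect fifth is 7 semitones; 7 semitones down from C#2 gives F#1.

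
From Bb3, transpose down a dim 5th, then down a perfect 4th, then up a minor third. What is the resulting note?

D3

Down a diminished fifth from Bb3: E3 (6 semitones down).
E3 down a perfect fourth → B2 (5 semitones).
A minor third up from B2 is D3.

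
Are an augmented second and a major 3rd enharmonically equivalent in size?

No

An augmented second is 3 semitones but a major third is 4 semitones — different sizes.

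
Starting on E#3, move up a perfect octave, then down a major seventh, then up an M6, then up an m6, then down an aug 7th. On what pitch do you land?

Cb4

Up a perfect octave from E#3: E#4 (12 semitones up).
Down a major seventh from E#4: F#3 (11 semitones down).
A major sixth up from F#3 is D#4.
A minor sixth up from D#4 is B4.
B4 down an augmented seventh → Cb4 (12 semitones).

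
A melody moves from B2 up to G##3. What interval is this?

B to G spans six letter names (B-C-D-E-F-G), so the interval is some kind of sixth.
A major sixth would be 9 semitones; B2 to G##3 is 10, one semitone wider, so the interval is augmented.

augmented 6th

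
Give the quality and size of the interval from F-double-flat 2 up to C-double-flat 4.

perfect 12th

F to C spans five letter names (F-G-A-B-C), plus an octave: a twelfth.
Counting semitones, Fbb2→Cbb4 is 19, which is the perfect twelfth.
(Equivalently, a compound perfect fifth: a perfect fifth plus an octave.)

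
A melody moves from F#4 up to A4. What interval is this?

F to A spans three letter names (F-G-A) — that makes it a third of some quality.
F#4 to A4 is 3 semitones, a half step short of the major third (4), so this is minor.

minor third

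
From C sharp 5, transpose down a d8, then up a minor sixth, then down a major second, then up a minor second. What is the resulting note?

Down a diminished octave from C#5: C##4 (11 semitones down).
A minor sixth up from C##4 is A#4.
Down a major second from A#4: G#4 (2 semitones down).
G#4 up a minor second → A4 (1 semitone).

A 4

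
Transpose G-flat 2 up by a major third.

B-flat 2

Counting three letter names up from G lands on B.
A major third is 4 semitones; 4 semitones up from Gb2 gives Bb2.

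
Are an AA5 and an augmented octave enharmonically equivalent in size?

9 semitones (doubly augmented fifth) vs 13 semitones (augmented octave): not equal.

No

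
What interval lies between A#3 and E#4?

P5

A to E spans five letter names (A-B-C-D-E), so the interval is some kind of fifth.
Counting semitones, A#3→E#4 is 7, which is the perfect fifth.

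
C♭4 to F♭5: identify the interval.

P11

C to F spans four letter names (C-D-E-F), plus an octave, so the interval is some kind of eleventh.
Counting semitones, Cb4→Fb5 is 17, which is the perfect eleventh.
(Equivalently, a compound perfect fourth: a perfect fourth plus an octave.)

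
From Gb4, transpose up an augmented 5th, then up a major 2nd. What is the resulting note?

An augmented fifth up from Gb4 is D5.
A major second up from D5 is E5.

E5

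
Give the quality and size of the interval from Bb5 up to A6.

B to A spans seven letter names (B-C-D-E-F-G-A): a seventh.
Counting semitones, Bb5→A6 is 11, which is the major seventh.

M7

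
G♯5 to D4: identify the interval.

augmented eleventh

Descending from G#5 to D4 is the same interval as ascending D4 to G#5.
D to G spans four letter names (D-E-F-G), plus an octave, so the interval is some kind of eleventh.
A perfect eleventh would be 17 semitones; D4 to G#5 is 18, one semitone wider, so the interval is augmented.
(Equivalently, a compound augmented fourth: an augmented fourth plus an octave.)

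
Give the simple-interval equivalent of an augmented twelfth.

A5

Each octave removed subtracts seven from the number: 12 − 7 = 5.
Quality carries through unchanged, so the simple form is an augmented fifth.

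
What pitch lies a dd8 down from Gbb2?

An octave keeps the letter name G, an octave down from G.
A doubly diminished octave is 10 semitones; 10 semitones down from Gbb2 gives G1.

G1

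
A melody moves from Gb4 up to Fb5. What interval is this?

G to F spans seven letter names (G-A-B-C-D-E-F), so the interval is some kind of seventh.
Gb4 to Fb5 is 10 semitones, a half step short of the major seventh (11), so this is minor.

minor 7th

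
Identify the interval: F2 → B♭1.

perfect 5th

Descending from F2 to Bb1 is the same interval as ascending Bb1 to F2.
B to F spans five letter names (B-C-D-E-F) — that makes it a fifth of some quality.
Counting semitones, Bb1→F2 is 7, which is the perfect fifth.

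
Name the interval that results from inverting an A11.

First reduce the compound augmented eleventh to its simple form, an augmented fourth.
The rule of nine gives the new number: 9 − 4 = 5, so a fourth becomes a fifth.
And augmented becomes diminished under inversion, so we get a diminished fifth.

diminished fifth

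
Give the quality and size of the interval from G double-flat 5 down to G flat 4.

Descending from Gbb5 to Gb4 is the same interval as ascending Gb4 to Gbb5.
G to G is the same letter name, plus an octave, so the interval is some kind of octave.
A perfect octave would be 12 semitones; Gb4 to Gbb5 is 11, one semitone narrower, so the interval is diminished.

d8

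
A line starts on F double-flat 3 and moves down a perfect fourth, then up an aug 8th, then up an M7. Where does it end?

Down a perfect fourth from Fbb3: Cbb3 (5 semitones down).
Up an augmented octave from Cbb3: Cb4 (13 semitones up).
A major seventh up from Cb4 is Bb4.

B flat 4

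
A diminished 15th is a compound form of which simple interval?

Subtracting seven from the interval number removes an octave: 15 − 7 = 8.
That makes a diminished fifteenth a compound diminished octave — an octave plus a diminished octave.

diminished 8th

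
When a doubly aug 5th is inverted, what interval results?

Inverted interval numbers add to nine, so a fifth pairs with a fourth (5 + 4 = 9).
And doubly augmented becomes doubly diminished under inversion, so we get a doubly diminished fourth.

dd4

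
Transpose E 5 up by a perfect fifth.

B 5

Counting five letter names up from E lands on B.
A perfect fifth spans 7 semitones, so from E5 the target pitch is B5.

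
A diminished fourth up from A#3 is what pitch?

D4

Counting four letter names up from A lands on D.
Moving 4 semitones up from A#3 (the size of a diminished fourth) reaches D4.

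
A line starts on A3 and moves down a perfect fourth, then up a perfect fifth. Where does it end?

A perfect fourth down from A3 is E3.
A perfect fifth up from E3 is B3.

B3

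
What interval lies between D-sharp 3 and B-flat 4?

D to B spans six letter names (D-E-F-G-A-B), plus an octave — that makes it a thirteenth of some quality.
D#3 to Bb4 spans 19 semitones — two semitones narrower than the major thirteenth (21) — giving a diminished thirteenth.
(Equivalently, a compound diminished sixth: a diminished sixth plus an octave.)

diminished thirteenth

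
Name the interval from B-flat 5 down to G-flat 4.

major 10th

Descending from Bb5 to Gb4 is the same interval as ascending Gb4 to Bb5.
G to B spans three letter names (G-A-B), plus an octave — that makes it a tenth of some quality.
Counting semitones, Gb4→Bb5 is 16, which is the major tenth.
(Equivalently, a compound major third: a major third plus an octave.)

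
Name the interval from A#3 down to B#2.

Descending from A#3 to B#2 is the same interval as ascending B#2 to A#3.
B to A spans seven letter names (B-C-D-E-F-G-A), so the interval is some kind of seventh.
B#2 to A#3 is 10 semitones, a half step short of the major seventh (11), so this is minor.

minor seventh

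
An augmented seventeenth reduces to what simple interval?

augmented 3rd

Take out 2 octaves (14 from the number): 17 − 14 = 3.
Quality carries through unchanged, so the simple form is an augmented third.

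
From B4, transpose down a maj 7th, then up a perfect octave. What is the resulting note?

B4 down a major seventh → C4 (11 semitones).
Up a perfect octave from C4: C5 (12 semitones up).

C5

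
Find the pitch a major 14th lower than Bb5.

Cb4

Counting seven letter names plus an octave down from B lands on C.
Moving 23 semitones down from Bb5 (the size of a major fourteenth) reaches Cb4.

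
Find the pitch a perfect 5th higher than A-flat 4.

E-flat 5

The fifth takes the letter from A up to E.
A perfect fifth is 7 semitones; 7 semitones up from Ab4 gives Eb5.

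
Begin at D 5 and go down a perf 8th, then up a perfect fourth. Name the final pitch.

G 4

A perfect octave down from D5 is D4.
D4 up a perfect fourth → G4 (5 semitones).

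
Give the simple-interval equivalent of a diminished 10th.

diminished third

Take out an octave (7 from the number): 10 − 7 = 3.
That makes a diminished tenth a compound diminished third — an octave plus a diminished third.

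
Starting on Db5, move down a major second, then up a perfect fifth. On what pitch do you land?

Gb5

Db5 down a major second → Cb5 (2 semitones).
A perfect fifth up from Cb5 is Gb5.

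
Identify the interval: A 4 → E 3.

Descending from A4 to E3 is the same interval as ascending E3 to A4.
E to A spans four letter names (E-F-G-A), plus an octave: an eleventh.
The perfect eleventh spans 17 semitones, and E3 to A4 is exactly 17 semitones — so this is a perfect eleventh.
(Equivalently, a compound perfect fourth: a perfect fourth plus an octave.)

perfect eleventh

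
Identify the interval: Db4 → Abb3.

Descending from Db4 to Abb3 is the same interval as ascending Abb3 to Db4.
A to D spans four letter names (A-B-C-D), so the interval is some kind of fourth.
A perfect fourth would be 5 semitones; Abb3 to Db4 is 6, one semitone wider, so the interval is augmented.

augmented 4th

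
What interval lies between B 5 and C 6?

B to C spans two letter names (B-C): a second.
At 1 semitone, B5→C6 falls one short of a major second: minor.

minor second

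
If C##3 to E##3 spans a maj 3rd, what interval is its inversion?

The rule of nine gives the new number: 9 − 3 = 6, so a third becomes a sixth.
And major becomes minor under inversion, so we get a minor sixth.

m6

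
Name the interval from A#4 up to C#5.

minor 3rd

A to C spans three letter names (A-B-C), so the interval is some kind of third.
A major third would be 4 semitones, but A#4 to C#5 is 3 — one semitone narrower, making it a minor third.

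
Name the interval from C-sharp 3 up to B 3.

m7

C to B spans seven letter names (C-D-E-F-G-A-B), so the interval is some kind of seventh.
A major seventh would be 11 semitones, but C#3 to B3 is 10 — one semitone narrower, making it a minor seventh.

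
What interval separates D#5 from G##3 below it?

d12

Descending from D#5 to G##3 is the same interval as ascending G##3 to D#5.
G to D spans five letter names (G-A-B-C-D), plus an octave, so the interval is some kind of twelfth.
The perfect twelfth is 19 semitones; here we have 18, one semitone narrower: diminished.
(Equivalently, a compound diminished fifth: a diminished fifth plus an octave.)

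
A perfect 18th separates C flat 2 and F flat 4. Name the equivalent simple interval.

Subtracting seven from the interval number removes an octave: 18 − 14 = 4.
Quality carries through unchanged, so the simple form is a perfect fourth.

perfect fourth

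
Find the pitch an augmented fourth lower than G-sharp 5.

D 5

Four letter names down from G: D.
An augmented fourth spans 6 semitones, so from G#5 the target pitch is D5.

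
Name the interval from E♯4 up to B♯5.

E to B spans five letter names (E-F-G-A-B), plus an octave — that makes it a twelfth of some quality.
E#4 to B#5 is 19 semitones, matching the perfect twelfth exactly, so the quality is perfect.
(Equivalently, a compound perfect fifth: a perfect fifth plus an octave.)

perfect twelfth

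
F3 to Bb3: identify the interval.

F to B spans four letter names (F-G-A-B) — that makes it a fourth of some quality.
The perfect fourth spans 5 semitones, and F3 to Bb3 is exactly 5 semitones — so this is a perfect fourth.

perfect 4th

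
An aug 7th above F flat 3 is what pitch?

E 4

The seventh takes the letter from F up to E.
An augmented seventh is 12 semitones; 12 semitones up from Fb3 gives E4.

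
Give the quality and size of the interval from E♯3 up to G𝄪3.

M3

E to G spans three letter names (E-F-G): a third.
The major third spans 4 semitones, and E#3 to G##3 is exactly 4 semitones — so this is a major third.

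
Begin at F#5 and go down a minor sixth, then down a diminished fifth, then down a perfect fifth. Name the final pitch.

G##3

Down a minor sixth from F#5: A#4 (8 semitones down).
Down a diminished fifth from A#4: D##4 (6 semitones down).
A perfect fifth down from D##4 is G##3.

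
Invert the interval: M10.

m6

First reduce the compound major tenth to its simple form, a major third.
The rule of nine gives the new number: 9 − 3 = 6, so a third becomes a sixth.
The quality also flips — major becomes minor — giving a minor sixth.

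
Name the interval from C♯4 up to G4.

diminished fifth

C to G spans five letter names (C-D-E-F-G) — that makes it a fifth of some quality.
C#4 to G4 spans 6 semitones — one semitone narrower than the perfect fifth (7) — giving a diminished fifth.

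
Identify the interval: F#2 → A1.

M6

Descending from F#2 to A1 is the same interval as ascending A1 to F#2.
A to F spans six letter names (A-B-C-D-E-F): a sixth.
Counting semitones, A1→F#2 is 9, which is the major sixth.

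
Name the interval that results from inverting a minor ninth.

First reduce the compound minor ninth to its simple form, a minor second.
The rule of nine gives the new number: 9 − 2 = 7, so a second becomes a seventh.
And minor becomes major under inversion, so we get a major seventh.

major seventh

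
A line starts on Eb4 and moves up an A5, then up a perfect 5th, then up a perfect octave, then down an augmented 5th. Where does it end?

Bb5

Eb4 up an augmented fifth → B4 (8 semitones).
A perfect fifth up from B4 is F#5.
Up a perfect octave from F#5: F#6 (12 semitones up).
F#6 down an augmented fifth → Bb5 (8 semitones).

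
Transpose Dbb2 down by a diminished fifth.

Gb1

The fifth takes the letter from D down to G.
A diminished fifth spans 6 semitones, so from Dbb2 the target pitch is Gb1.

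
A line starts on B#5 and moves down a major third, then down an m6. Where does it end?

B#5 down a major third → G#5 (4 semitones).
G#5 down a minor sixth → B#4 (8 semitones).

B#4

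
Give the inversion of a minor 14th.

First reduce the compound minor fourteenth to its simple form, a minor seventh.
The rule of nine gives the new number: 9 − 7 = 2, so a seventh becomes a second.
Quality inverts too: minor becomes major. That makes the inversion a major second.

M2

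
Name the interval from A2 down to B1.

minor seventh

Descending from A2 to B1 is the same interval as ascending B1 to A2.
B to A spans seven letter names (B-C-D-E-F-G-A): a seventh.
A major seventh would be 11 semitones, but B1 to A2 is 10 — one semitone narrower, making it a minor seventh.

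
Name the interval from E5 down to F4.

Descending from E5 to F4 is the same interval as ascending F4 to E5.
F to E spans seven letter names (F-G-A-B-C-D-E), so the interval is some kind of seventh.
F4 to E5 is 11 semitones, matching the major seventh exactly, so the quality is major.

major seventh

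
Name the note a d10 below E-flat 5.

C-sharp 4

The tenth's letter: E down three letter names plus an octave → C.
A diminished tenth spans 14 semitones, so from Eb5 the target pitch is C#4.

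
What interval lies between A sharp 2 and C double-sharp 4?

major tenth

A to C spans three letter names (A-B-C), plus an octave: a tenth.
The major tenth spans 16 semitones, and A#2 to C##4 is exactly 16 semitones — so this is a major tenth.
(Equivalently, a compound major third: a major third plus an octave.)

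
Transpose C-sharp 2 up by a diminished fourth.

Four letter names up from C: F.
A diminished fourth is 4 semitones; 4 semitones up from C#2 gives F2.

F 2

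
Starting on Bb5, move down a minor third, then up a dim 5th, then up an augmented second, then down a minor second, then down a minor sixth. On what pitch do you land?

Bb5 down a minor third → G5 (3 semitones).
A diminished fifth up from G5 is Db6.
Up an augmented second from Db6: E6 (3 semitones up).
Down a minor second from E6: D#6 (1 semitone down).
D#6 down a minor sixth → F##5 (8 semitones).

F##5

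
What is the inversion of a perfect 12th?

perfect 4th

First reduce the compound perfect twelfth to its simple form, a perfect fifth.
Inverted interval numbers add to nine, so a fifth pairs with a fourth (5 + 4 = 9).
And perfect stays perfect under inversion, so we get a perfect fourth.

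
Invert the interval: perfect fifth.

perfect fourth

Inverted interval numbers add to nine, so a fifth pairs with a fourth (5 + 4 = 9).
Quality inverts too: perfect stays perfect. That makes the inversion a perfect fourth.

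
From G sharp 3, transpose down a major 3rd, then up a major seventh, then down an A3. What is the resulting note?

Down a major third from G#3: E3 (4 semitones down).
E3 up a major seventh → D#4 (11 semitones).
Down an augmented third from D#4: Bb3 (5 semitones down).

B flat 3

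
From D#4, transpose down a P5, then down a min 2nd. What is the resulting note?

F##3

D#4 down a perfect fifth → G#3 (7 semitones).
Down a minor second from G#3: F##3 (1 semitone down).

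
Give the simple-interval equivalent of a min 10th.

minor 3rd

Take out an octave (7 from the number): 10 − 7 = 3.
That makes a minor tenth a compound minor third — an octave plus a minor third.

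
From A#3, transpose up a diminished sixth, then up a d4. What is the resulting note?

A#3 up a diminished sixth → F4 (7 semitones).
Up a diminished fourth from F4: Bbb4 (4 semitones up).

Bbb4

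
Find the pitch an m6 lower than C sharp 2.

Six letter names down from C: E.
A minor sixth is 8 semitones; 8 semitones down from C#2 gives E#1.

E sharp 1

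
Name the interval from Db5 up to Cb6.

D to C spans seven letter names (D-E-F-G-A-B-C): a seventh.
A major seventh would be 11 semitones, but Db5 to Cb6 is 10 — one semitone narrower, making it a minor seventh.

minor 7th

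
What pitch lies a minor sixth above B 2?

G 3

Counting six letter names up from B lands on G.
Moving 8 semitones up from B2 (the size of a minor sixth) reaches G3.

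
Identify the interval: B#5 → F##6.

B to F spans five letter names (B-C-D-E-F): a fifth.
The perfect fifth spans 7 semitones, and B#5 to F##6 is exactly 7 semitones — so this is a perfect fifth.

perfect 5th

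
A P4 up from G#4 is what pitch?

C#5

The fourth takes the letter from G up to C.
A perfect fourth is 5 semitones; 5 semitones up from G#4 gives C#5.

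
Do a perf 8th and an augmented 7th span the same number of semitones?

Yes

Both span 12 semitones: a perfect octave and an augmented seventh are the same chromatic distance.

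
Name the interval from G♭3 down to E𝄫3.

Descending from Gb3 to Ebb3 is the same interval as ascending Ebb3 to Gb3.
E to G spans three letter names (E-F-G) — that makes it a third of some quality.
The major third spans 4 semitones, and Ebb3 to Gb3 is exactly 4 semitones — so this is a major third.

M3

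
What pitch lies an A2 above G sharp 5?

A double-sharp 5

Counting two letter names up from G lands on A.
An augmented second spans 3 semitones, so from G#5 the target pitch is A##5.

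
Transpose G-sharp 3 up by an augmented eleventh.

Counting four letter names plus an octave up from G lands on C.
An augmented eleventh spans 18 semitones, so from G#3 the target pitch is C##5.

C-double-sharp 5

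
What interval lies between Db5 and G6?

augmented eleventh

D to G spans four letter names (D-E-F-G), plus an octave — that makes it an eleventh of some quality.
The perfect eleventh is 17 semitones; here we have 18, one semitone wider: augmented.
(Equivalently, a compound augmented fourth: an augmented fourth plus an octave.)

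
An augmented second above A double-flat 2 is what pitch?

B flat 2

The second takes the letter from A up to B.
Moving 3 semitones up from Abb2 (the size of an augmented second) reaches Bb2.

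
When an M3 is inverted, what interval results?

m6

Inverted interval numbers add to nine, so a third pairs with a sixth (3 + 6 = 9).
Quality inverts too: major becomes minor. That makes the inversion a minor sixth.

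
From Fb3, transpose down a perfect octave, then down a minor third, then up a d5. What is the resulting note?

Abb2

A perfect octave down from Fb3 is Fb2.
A minor third down from Fb2 is Db2.
A diminished fifth up from Db2 is Abb2.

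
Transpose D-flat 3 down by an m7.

Counting seven letter names down from D lands on E.
A minor seventh is 10 semitones; 10 semitones down from Db3 gives Eb2.

E-flat 2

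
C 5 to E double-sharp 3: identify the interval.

Descending from C5 to E##3 is the same interval as ascending E##3 to C5.
E to C spans six letter names (E-F-G-A-B-C), plus an octave, so the interval is some kind of thirteenth.
E##3 to C5 spans 18 semitones — three semitones narrower than the major thirteenth (21) — giving a doubly diminished thirteenth.
(Equivalently, a compound doubly diminished sixth: a doubly diminished sixth plus an octave.)

dd13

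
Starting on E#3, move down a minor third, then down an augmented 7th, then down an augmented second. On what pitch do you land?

Cb2

Down a minor third from E#3: C##3 (3 semitones down).
Down an augmented seventh from C##3: D2 (12 semitones down).
An augmented second down from D2 is Cb2.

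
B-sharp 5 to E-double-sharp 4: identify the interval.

Descending from B#5 to E##4 is the same interval as ascending E##4 to B#5.
E to B spans five letter names (E-F-G-A-B), plus an octave — that makes it a twelfth of some quality.
A perfect twelfth would be 19 semitones; E##4 to B#5 is 18, one semitone narrower, so the interval is diminished.
(Equivalently, a compound diminished fifth: a diminished fifth plus an octave.)

diminished twelfth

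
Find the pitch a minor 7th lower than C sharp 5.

D sharp 4

Seven letter names down from C: D.
A minor seventh is 10 semitones; 10 semitones down from C#5 gives D#4.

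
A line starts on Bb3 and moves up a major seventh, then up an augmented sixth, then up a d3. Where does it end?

A5

A major seventh up from Bb3 is A4.
Up an augmented sixth from A4: F##5 (10 semitones up).
Up a diminished third from F##5: A5 (2 semitones up).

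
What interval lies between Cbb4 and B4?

AA7

C to B spans seven letter names (C-D-E-F-G-A-B) — that makes it a seventh of some quality.
The major seventh is 11 semitones; here we have 13, two semitones wider: doubly augmented.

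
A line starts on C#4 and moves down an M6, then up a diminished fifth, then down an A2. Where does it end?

Abb3

A major sixth down from C#4 is E3.
Up a diminished fifth from E3: Bb3 (6 semitones up).
Down an augmented second from Bb3: Abb3 (3 semitones down).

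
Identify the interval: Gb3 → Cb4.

G to C spans four letter names (G-A-B-C), so the interval is some kind of fourth.
The perfect fourth spans 5 semitones, and Gb3 to Cb4 is exactly 5 semitones — so this is a perfect fourth.

perfect fourth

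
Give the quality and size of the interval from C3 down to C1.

perfect fifteenth

Descending from C3 to C1 is the same interval as ascending C1 to C3.
C to C is the same letter name, plus 2 octaves — that makes it a fifteenth of some quality.
C1 to C3 is 24 semitones, matching the perfect fifteenth exactly, so the quality is perfect.
(Equivalently, a compound perfect octave: a perfect octave plus an octave.)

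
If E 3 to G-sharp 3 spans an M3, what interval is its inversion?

m6

Interval numbers invert to sum to nine: 3 + 6 = 9, so a third inverts to a sixth.
Quality inverts too: major becomes minor. That makes the inversion a minor sixth.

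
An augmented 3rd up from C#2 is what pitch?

The third takes the letter from C up to E.
Moving 5 semitones up from C#2 (the size of an augmented third) reaches E##2.

E##2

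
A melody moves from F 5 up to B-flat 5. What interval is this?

perfect fourth

F to B spans four letter names (F-G-A-B), so the interval is some kind of fourth.
Counting semitones, F5→Bb5 is 5, which is the perfect fourth.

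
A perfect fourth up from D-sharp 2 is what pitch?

G-sharp 2

Four letter names up from D: G.
Moving 5 semitones up from D#2 (the size of a perfect fourth) reaches G#2.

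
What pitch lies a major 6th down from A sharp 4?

C sharp 4

The sixth takes the letter from A down to C.
A major sixth spans 9 semitones, so from A#4 the target pitch is C#4.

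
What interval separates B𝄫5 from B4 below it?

doubly diminished 8th

Descending from Bbb5 to B4 is the same interval as ascending B4 to Bbb5.
B to B is the same letter name, plus an octave: an octave.
B4 to Bbb5 spans 10 semitones — two semitones narrower than the perfect octave (12) — giving a doubly diminished octave.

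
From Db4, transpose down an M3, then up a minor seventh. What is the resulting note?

Abb4

A major third down from Db4 is Bbb3.
A minor seventh up from Bbb3 is Abb4.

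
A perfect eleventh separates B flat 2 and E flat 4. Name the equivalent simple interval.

perfect fourth

Each octave removed subtracts seven from the number: 11 − 7 = 4.
That makes a perfect eleventh a compound perfect fourth — an octave plus a perfect fourth.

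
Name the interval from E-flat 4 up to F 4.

E to F spans two letter names (E-F): a second.
The major second spans 2 semitones, and Eb4 to F4 is exactly 2 semitones — so this is a major second.

M2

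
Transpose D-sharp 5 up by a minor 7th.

C-sharp 6

The seventh takes the letter from D up to C.
A minor seventh is 10 semitones; 10 semitones up from D#5 gives C#6.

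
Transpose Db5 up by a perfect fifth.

The fifth takes the letter from D up to A.
Moving 7 semitones up from Db5 (the size of a perfect fifth) reaches Ab5.

Ab5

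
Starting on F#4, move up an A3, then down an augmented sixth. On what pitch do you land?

An augmented third up from F#4 is A##4.
Down an augmented sixth from A##4: C#4 (10 semitones down).

C#4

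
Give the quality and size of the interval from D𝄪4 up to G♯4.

D to G spans four letter names (D-E-F-G), so the interval is some kind of fourth.
A perfect fourth would be 5 semitones; D##4 to G#4 is 4, one semitone narrower, so the interval is diminished.

diminished fourth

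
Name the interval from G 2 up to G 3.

G to G is the same letter name, plus an octave: an octave.
G2 to G3 is 12 semitones, matching the perfect octave exactly, so the quality is perfect.

perfect 8th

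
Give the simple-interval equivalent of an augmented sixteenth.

Each octave removed subtracts seven from the number: 16 − 14 = 2.
That makes an augmented sixteenth a compound augmented second — 2 octaves plus an augmented second.

augmented second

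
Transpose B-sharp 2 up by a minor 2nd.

Counting two letter names up from B lands on C.
A minor second spans 1 semitone, so from B#2 the target pitch is C#3.

C-sharp 3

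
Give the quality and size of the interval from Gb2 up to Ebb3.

m6

G to E spans six letter names (G-A-B-C-D-E): a sixth.
At 8 semitones, Gb2→Ebb3 falls one short of a major sixth: minor.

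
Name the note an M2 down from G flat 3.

Two letter names down from G: F.
A major second is 2 semitones; 2 semitones down from Gb3 gives Fb3.

F flat 3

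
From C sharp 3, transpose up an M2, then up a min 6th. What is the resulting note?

B 3

C#3 up a major second → D#3 (2 semitones).
Up a minor sixth from D#3: B3 (8 semitones up).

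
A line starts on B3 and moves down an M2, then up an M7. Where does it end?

A major second down from B3 is A3.
A3 up a major seventh → G#4 (11 semitones).

G#4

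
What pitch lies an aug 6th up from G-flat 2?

Six letter names up from G: E.
Moving 10 semitones up from Gb2 (the size of an augmented sixth) reaches E3.

E 3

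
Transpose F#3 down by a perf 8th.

F#2

An octave keeps the letter name F, an octave down from F.
Moving 12 semitones down from F#3 (the size of a perfect octave) reaches F#2.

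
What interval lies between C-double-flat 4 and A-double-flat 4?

C to A spans six letter names (C-D-E-F-G-A) — that makes it a sixth of some quality.
Counting semitones, Cbb4→Abb4 is 9, which is the major sixth.

major 6th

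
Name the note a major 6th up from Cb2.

Counting six letter names up from C lands on A.
A major sixth is 9 semitones; 9 semitones up from Cb2 gives Ab2.

Ab2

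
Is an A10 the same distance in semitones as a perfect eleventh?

An augmented tenth spans 17 semitones, and a perfect eleventh also spans 17 semitones — they're enharmonic.

Yes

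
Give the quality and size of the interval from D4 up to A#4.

augmented fifth

D to A spans five letter names (D-E-F-G-A): a fifth.
The perfect fifth is 7 semitones; here we have 8, one semitone wider: augmented.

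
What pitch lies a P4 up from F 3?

Counting four letter names up from F lands on B.
A perfect fourth is 5 semitones; 5 semitones up from F3 gives Bb3.

B flat 3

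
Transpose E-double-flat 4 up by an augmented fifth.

B-flat 4

The fifth takes the letter from E up to B.
An augmented fifth spans 8 semitones, so from Ebb4 the target pitch is Bb4.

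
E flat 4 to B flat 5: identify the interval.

E to B spans five letter names (E-F-G-A-B), plus an octave — that makes it a twelfth of some quality.
The perfect twelfth spans 19 semitones, and Eb4 to Bb5 is exactly 19 semitones — so this is a perfect twelfth.
(Equivalently, a compound perfect fifth: a perfect fifth plus an octave.)

perfect twelfth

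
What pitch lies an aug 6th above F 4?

D-sharp 5

The sixth takes the letter from F up to D.
An augmented sixth spans 10 semitones, so from F4 the target pitch is D#5.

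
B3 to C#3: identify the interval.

Descending from B3 to C#3 is the same interval as ascending C#3 to B3.
C to B spans seven letter names (C-D-E-F-G-A-B), so the interval is some kind of seventh.
C#3 to B3 is 10 semitones, a half step short of the major seventh (11), so this is minor.

minor 7th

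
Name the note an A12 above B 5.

F-double-sharp 7

Five letters up from B (plus an octave) reaches F.
An augmented twelfth is 20 semitones; 20 semitones up from B5 gives F##7.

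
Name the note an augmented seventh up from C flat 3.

B 3

Counting seven letter names up from C lands on B.
An augmented seventh is 12 semitones; 12 semitones up from Cb3 gives B3.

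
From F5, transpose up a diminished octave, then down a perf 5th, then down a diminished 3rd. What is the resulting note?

Up a diminished octave from F5: Fb6 (11 semitones up).
A perfect fifth down from Fb6 is Bbb5.
Down a diminished third from Bbb5: G5 (2 semitones down).

G5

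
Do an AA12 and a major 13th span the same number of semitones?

Yes

A doubly augmented twelfth spans 21 semitones, and a major thirteenth also spans 21 semitones — they're enharmonic.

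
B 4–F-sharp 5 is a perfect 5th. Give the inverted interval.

perfect fourth

Interval numbers invert to sum to nine: 5 + 4 = 9, so a fifth inverts to a fourth.
The quality also flips — perfect stays perfect — giving a perfect fourth.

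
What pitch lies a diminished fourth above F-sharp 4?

B-flat 4

The fourth takes the letter from F up to B.
Moving 4 semitones up from F#4 (the size of a diminished fourth) reaches Bb4.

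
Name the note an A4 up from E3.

A#3

The fourth takes the letter from E up to A.
An augmented fourth spans 6 semitones, so from E3 the target pitch is A#3.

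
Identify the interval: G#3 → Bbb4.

doubly diminished tenth

G to B spans three letter names (G-A-B), plus an octave: a tenth.
The major tenth is 16 semitones; here we have 13, three semitones narrower: doubly diminished.
(Equivalently, a compound doubly diminished third: a doubly diminished third plus an octave.)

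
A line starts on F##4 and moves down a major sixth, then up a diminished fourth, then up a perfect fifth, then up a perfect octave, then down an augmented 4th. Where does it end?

Eb5

A major sixth down from F##4 is A#3.
Up a diminished fourth from A#3: D4 (4 semitones up).
D4 up a perfect fifth → A4 (7 semitones).
Up a perfect octave from A4: A5 (12 semitones up).
An augmented fourth down from A5 is Eb5.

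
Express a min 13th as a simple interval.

Subtracting seven from the interval number removes an octave: 13 − 7 = 6.
Quality carries through unchanged, so the simple form is a minor sixth.

m6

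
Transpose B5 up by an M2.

C#6

Counting two letter names up from B lands on C.
A major second spans 2 semitones, so from B5 the target pitch is C#6.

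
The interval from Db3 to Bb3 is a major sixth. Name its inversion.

Inverted interval numbers add to nine, so a sixth pairs with a third (6 + 3 = 9).
The quality also flips — major becomes minor — giving a minor third.

m3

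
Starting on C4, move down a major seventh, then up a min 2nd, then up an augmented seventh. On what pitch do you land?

D4

A major seventh down from C4 is Db3.
Db3 up a minor second → Ebb3 (1 semitone).
An augmented seventh up from Ebb3 is D4.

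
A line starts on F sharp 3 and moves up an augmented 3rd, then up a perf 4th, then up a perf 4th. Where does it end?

Up an augmented third from F#3: A##3 (5 semitones up).
Up a perfect fourth from A##3: D##4 (5 semitones up).
Up a perfect fourth from D##4: G##4 (5 semitones up).

G double-sharp 4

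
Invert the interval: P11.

P5

First reduce the compound perfect eleventh to its simple form, a perfect fourth.
The rule of nine gives the new number: 9 − 4 = 5, so a fourth becomes a fifth.
And perfect stays perfect under inversion, so we get a perfect fifth.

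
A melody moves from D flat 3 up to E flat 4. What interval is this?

D to E spans two letter names (D-E), plus an octave, so the interval is some kind of ninth.
The major ninth spans 14 semitones, and Db3 to Eb4 is exactly 14 semitones — so this is a major ninth.
(Equivalently, a compound major second: a major second plus an octave.)

major 9th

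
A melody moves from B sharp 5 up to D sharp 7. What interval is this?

minor 10th

B to D spans three letter names (B-C-D), plus an octave: a tenth.
At 15 semitones, B#5→D#7 falls one short of a major tenth: minor.
(Equivalently, a compound minor third: a minor third plus an octave.)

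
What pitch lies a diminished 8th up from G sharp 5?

G 6

For an octave the letter name doesn't change: still G, an octave up.
A diminished octave is 11 semitones; 11 semitones up from G#5 gives G6.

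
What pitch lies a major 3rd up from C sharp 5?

The third takes the letter from C up to E.
A major third spans 4 semitones, so from C#5 the target pitch is E#5.

E sharp 5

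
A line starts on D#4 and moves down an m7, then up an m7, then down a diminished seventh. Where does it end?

Down a minor seventh from D#4: E#3 (10 semitones down).
E#3 up a minor seventh → D#4 (10 semitones).
Down a diminished seventh from D#4: E##3 (9 semitones down).

E##3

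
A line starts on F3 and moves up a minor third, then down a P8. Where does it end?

Ab2

Up a minor third from F3: Ab3 (3 semitones up).
Ab3 down a perfect octave → Ab2 (12 semitones).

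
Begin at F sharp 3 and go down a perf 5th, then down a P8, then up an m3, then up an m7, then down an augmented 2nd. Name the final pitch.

Down a perfect fifth from F#3: B2 (7 semitones down).
B2 down a perfect octave → B1 (12 semitones).
A minor third up from B1 is D2.
Up a minor seventh from D2: C3 (10 semitones up).
Down an augmented second from C3: Bbb2 (3 semitones down).

B double-flat 2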